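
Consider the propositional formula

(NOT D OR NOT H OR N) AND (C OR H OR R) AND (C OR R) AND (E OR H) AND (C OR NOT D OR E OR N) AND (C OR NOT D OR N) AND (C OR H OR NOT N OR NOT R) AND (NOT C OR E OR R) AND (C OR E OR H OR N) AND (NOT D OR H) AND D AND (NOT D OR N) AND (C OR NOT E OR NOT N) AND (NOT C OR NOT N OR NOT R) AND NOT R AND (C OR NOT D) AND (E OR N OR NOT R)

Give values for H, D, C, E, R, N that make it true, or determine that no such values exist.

Unit clause (D) forces D = True.
In (NOT D OR N) only N is left, so N = True.
Unit clause (NOT R) forces R = False.
In (C OR NOT D) only C is left, so C = True.
In (NOT C OR E OR R) only E is left, so E = True.
In (NOT D OR H) only H is left, so H = True.
All clauses satisfied.

H=T; D=T; C=T; E=T; R=F; N=T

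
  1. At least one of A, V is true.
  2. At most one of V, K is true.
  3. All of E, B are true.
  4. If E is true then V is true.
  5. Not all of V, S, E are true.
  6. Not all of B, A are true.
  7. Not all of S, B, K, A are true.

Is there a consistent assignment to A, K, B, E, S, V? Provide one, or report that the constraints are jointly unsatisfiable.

A=F, K=F, B=T, E=T, S=F, V=T

  (1) {A, V}: 1 true — at least one ✓
  (2) {V, K}: 1 true — at most one ✓
  (3) {E, B}: all 2 true ✓
  (4) E=T ⇒ V: T ✓
  (5) {V, S, E}: 2/3 true — not all ✓
  (6) {B, A}: 1/2 true — not all ✓
  (7) {S, B, K, A}: 1/4 true — not all ✓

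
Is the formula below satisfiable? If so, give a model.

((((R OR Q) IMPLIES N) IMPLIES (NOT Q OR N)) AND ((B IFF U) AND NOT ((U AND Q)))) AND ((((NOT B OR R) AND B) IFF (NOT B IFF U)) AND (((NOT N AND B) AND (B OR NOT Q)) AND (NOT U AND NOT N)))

UNSATISFIABLE

Case B = True: the formula simplifies to ((((R OR Q) IMPLIES N) IMPLIES (NOT Q OR N)) AND (U AND NOT ((U AND Q)))) AND ((R IFF NOT U) AND (NOT N AND (NOT U AND NOT N))).
  U = True: the conjunct NOT U is False.
  U = False: the conjunct U is False.
Case B = False: the conjunct B is False.
Both cases fail — unsatisfiable.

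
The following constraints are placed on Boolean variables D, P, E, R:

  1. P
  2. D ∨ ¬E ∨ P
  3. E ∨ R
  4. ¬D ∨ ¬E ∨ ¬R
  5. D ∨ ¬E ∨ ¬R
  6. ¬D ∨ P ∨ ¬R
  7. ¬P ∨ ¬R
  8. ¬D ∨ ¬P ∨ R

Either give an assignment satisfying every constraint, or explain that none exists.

D=F, P=T, E=T, R=F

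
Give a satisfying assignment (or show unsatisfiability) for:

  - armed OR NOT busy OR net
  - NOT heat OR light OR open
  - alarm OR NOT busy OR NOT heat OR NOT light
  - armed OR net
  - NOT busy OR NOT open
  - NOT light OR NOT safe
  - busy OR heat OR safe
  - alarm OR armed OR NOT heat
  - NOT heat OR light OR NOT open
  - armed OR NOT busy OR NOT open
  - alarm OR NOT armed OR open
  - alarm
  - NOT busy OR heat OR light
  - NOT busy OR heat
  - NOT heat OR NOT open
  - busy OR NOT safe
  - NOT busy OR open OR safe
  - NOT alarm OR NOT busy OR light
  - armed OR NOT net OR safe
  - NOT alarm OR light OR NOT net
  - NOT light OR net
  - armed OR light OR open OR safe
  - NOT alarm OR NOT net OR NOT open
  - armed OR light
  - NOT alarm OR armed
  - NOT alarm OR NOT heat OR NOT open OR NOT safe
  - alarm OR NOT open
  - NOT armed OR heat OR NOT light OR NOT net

Unit clause (alarm) forces alarm = True.
In (NOT alarm OR armed) only armed is left, so armed = True.
Try safe = True:
  (NOT light OR NOT safe) forces light = False.
  (busy OR NOT safe) forces busy = True.
  clause (NOT alarm OR NOT busy OR light) is falsified — backtrack.
So safe = False.
Set light = True.
  then (NOT light OR net) forces net = True.
  then (NOT alarm OR NOT net OR NOT open) forces open = False.
  then (NOT armed OR heat OR NOT light OR NOT net) forces heat = True.
  then (NOT busy OR open OR safe) forces busy = False.
All clauses satisfied.

safe = False; light = True; armed = True; open = False; heat = True; net = True; alarm = True; busy = False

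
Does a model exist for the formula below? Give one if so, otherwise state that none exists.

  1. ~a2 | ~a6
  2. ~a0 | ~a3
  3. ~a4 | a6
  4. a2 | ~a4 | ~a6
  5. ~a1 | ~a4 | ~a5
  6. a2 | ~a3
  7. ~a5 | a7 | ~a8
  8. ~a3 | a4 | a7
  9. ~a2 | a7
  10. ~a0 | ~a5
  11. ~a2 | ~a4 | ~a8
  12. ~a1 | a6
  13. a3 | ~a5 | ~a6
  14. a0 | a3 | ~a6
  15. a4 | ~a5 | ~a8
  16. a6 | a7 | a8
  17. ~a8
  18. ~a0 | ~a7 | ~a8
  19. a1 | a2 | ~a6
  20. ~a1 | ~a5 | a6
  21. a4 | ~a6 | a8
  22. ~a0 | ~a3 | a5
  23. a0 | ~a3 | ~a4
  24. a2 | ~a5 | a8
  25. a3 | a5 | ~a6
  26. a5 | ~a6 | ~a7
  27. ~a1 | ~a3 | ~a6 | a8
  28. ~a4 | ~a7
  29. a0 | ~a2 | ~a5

Unit clause (~a8) forces a8 = False.
Set a0 = False.
Set a1 = False.
Set a2 = True.
  then (~a2 | ~a6) forces a6 = False.
  then (~a4 | a6) forces a4 = False.
  then (~a2 | a7) forces a7 = True.
  then (a0 | ~a2 | ~a5) forces a5 = False.
Set a3 = True.
All clauses satisfied.

a0 = False; a1 = False; a2 = True; a3 = True; a4 = False; a5 = False; a6 = False; a7 = True; a8 = False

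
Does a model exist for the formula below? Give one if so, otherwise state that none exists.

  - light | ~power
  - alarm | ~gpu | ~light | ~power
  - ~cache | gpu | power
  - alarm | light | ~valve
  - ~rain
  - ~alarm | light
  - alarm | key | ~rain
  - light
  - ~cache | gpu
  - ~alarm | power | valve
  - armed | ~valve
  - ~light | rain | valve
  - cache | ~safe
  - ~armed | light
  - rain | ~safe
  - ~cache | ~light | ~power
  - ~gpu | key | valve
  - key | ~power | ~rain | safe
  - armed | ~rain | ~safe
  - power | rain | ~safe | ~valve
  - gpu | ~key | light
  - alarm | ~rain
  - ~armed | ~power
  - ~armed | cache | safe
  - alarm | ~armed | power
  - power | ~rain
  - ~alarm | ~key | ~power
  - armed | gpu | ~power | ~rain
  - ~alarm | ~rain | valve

rain = False; valve = True; key = True; power = False; gpu = True; safe = False; alarm = True; cache = True; light = True; armed = True

Unit clause (~rain) forces rain = False.
Unit clause (light) forces light = True.
In (~light | rain | valve) only valve is left, so valve = True.
In (rain | ~safe) only ~safe is left, so safe = False.
In (armed | ~valve) only armed is left, so armed = True.
In (~armed | ~power) only ~power is left, so power = False.
In (~armed | cache | safe) only cache is left, so cache = True.
In (alarm | ~armed | power) only alarm is left, so alarm = True.
In (~cache | gpu | power) only gpu is left, so gpu = True.
Set key = True.
All clauses satisfied.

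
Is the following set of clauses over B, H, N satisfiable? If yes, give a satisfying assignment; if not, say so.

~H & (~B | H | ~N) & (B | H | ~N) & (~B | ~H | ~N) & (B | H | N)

Unit clause (~H) forces H = False.
Try B = False:
  (B | H | ~N) forces N = False.
  clause (B | H | N) is falsified — backtrack.
So B = True.
  then (~B | H | ~N) forces N = False.
All clauses satisfied.

B = True; H = False; N = False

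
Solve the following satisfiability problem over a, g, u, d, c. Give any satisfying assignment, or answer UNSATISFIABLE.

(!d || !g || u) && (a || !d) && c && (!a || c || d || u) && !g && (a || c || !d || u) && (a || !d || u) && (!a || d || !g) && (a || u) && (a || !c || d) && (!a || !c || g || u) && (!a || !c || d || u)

a = True; g = False; u = True; d = False; c = True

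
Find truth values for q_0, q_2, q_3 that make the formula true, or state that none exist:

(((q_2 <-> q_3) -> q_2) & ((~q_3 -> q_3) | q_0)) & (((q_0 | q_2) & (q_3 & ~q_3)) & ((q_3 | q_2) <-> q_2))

Case q_3 = True: the conjunct ~q_3 is False.
Case q_3 = False: the conjunct q_3 is False.
Both cases fail — unsatisfiable.

No satisfying assignment exists.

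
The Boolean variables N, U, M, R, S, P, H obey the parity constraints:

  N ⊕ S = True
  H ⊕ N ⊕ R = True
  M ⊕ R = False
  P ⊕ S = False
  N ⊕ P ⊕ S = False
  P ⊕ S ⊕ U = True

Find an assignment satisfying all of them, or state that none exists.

N = False; U = True; M = True; R = True; S = True; P = True; H = False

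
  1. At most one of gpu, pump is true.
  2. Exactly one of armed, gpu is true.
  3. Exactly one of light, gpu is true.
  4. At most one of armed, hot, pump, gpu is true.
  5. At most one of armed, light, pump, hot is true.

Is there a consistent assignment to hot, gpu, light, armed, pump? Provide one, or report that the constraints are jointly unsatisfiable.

hot: False, gpu: True, light: False, armed: False, pump: False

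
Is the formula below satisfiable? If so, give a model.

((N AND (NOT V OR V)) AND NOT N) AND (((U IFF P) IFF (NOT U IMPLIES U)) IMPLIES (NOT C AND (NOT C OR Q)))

Unsatisfiable

Case N = True: the conjunct NOT N is False.
Case N = False: the conjunct N is False.
Both cases fail — unsatisfiable.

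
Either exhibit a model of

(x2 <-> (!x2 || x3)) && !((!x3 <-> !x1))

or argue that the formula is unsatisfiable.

x1: False, x2: True, x3: True

  x2 <-> (!x2 || x3) = True
    !x2 || x3 = True
      !x2 = False
  !((!x3 <-> !x1)) = True
    !x3 <-> !x1 = False
      !x3 = False
      !x1 = True
Both conjuncts True, so the formula holds.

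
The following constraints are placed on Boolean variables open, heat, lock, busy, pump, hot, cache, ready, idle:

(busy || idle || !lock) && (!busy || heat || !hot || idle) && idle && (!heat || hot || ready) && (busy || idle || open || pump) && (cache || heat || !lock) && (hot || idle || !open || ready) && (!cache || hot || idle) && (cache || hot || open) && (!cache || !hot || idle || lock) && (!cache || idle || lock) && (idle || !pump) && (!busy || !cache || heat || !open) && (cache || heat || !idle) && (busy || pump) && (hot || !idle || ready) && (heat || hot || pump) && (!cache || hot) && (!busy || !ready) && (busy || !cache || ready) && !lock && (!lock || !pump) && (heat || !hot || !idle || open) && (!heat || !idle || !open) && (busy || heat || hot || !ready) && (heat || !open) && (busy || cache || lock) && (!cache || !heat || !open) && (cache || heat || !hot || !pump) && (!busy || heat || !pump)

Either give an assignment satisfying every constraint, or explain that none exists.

Unit clause (idle) forces idle = True.
Unit clause (!lock) forces lock = False.
Try open = True:
  (!heat || !idle || !open) forces heat = False.
  clause (heat || !open) is falsified — backtrack.
So open = False.
Try heat = False:
  (cache || heat || !idle) forces cache = True.
  (!cache || hot) forces hot = True.
  clause (heat || !hot || !idle || open) is falsified — backtrack.
So heat = True.
Set busy = True.
  then (!busy || !ready) forces ready = False.
  then (!heat || hot || ready) forces hot = True.
Set pump = False.
Set cache = True.
All clauses satisfied.

open=F, heat=T, lock=F, busy=T, pump=F, hot=T, cache=T, ready=F, idle=T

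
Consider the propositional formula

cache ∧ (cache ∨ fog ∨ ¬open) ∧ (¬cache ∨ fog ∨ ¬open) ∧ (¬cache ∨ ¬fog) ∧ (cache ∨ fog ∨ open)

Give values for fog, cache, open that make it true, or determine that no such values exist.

fog=F, cache=T, open=F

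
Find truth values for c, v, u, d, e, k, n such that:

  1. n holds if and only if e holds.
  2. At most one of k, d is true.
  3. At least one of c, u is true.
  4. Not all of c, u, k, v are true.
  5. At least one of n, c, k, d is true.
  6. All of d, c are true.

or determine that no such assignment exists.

c = True, v = True, u = False, d = True, e = True, k = False, n = True

  (1) n=T, e=T — same ✓
  (2) {k, d}: 1 true — at most one ✓
  (3) {c, u}: 1 true — at least one ✓
  (4) {c, u, k, v}: 2/4 true — not all ✓
  (5) {n, c, k, d}: 3 true — at least one ✓
  (6) {d, c}: all 2 true ✓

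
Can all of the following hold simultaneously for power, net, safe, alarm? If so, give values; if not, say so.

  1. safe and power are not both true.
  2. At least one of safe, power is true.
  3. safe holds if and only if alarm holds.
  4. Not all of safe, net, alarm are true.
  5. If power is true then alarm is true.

power=F; net=F; safe=T; alarm=T

  (1) safe=T, power=F — not both ✓
  (2) {safe, power}: 1 true — at least one ✓
  (3) safe=T, alarm=T — same ✓
  (4) {safe, net, alarm}: 2/3 true — not all ✓
  (5) power=F ⇒ alarm: vacuous ✓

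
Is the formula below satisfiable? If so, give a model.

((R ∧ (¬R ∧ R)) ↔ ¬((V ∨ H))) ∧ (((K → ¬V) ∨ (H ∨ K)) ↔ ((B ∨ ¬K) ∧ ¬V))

K=F, B=T, R=T, H=T, V=F

  (R ∧ (¬R ∧ R)) ↔ ¬((V ∨ H)) = True
    R ∧ (¬R ∧ R) = False
      ¬R ∧ R = False
        ¬R = False
    ¬((V ∨ H)) = False
      V ∨ H = True
  ((K → ¬V) ∨ (H ∨ K)) ↔ ((B ∨ ¬K) ∧ ¬V) = True
    (K → ¬V) ∨ (H ∨ K) = True
      K → ¬V = True
        ¬V = True
      H ∨ K = True
    (B ∨ ¬K) ∧ ¬V = True
      B ∨ ¬K = True
        ¬K = True
      ¬V = True
Both conjuncts True, so the formula holds.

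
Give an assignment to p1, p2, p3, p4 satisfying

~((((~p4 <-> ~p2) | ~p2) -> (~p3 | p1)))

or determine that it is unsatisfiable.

p1 = False; p2 = False; p3 = True; p4 = False

  ~((((~p4 <-> ~p2) | ~p2) -> (~p3 | p1))) = True
    ((~p4 <-> ~p2) | ~p2) -> (~p3 | p1) = False
      (~p4 <-> ~p2) | ~p2 = True
        ~p4 <-> ~p2 = True
          ~p4 = True
          ~p2 = True
        ~p2 = True
      ~p3 | p1 = False
        ~p3 = False
The formula evaluates to True.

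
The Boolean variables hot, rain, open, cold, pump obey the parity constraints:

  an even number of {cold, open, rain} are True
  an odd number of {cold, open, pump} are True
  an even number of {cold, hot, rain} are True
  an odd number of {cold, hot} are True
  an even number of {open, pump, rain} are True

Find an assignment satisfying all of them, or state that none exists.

hot=T, rain=T, open=T, cold=F, pump=F

{cold, open, rain}: 2 true → even ✓
{cold, open, pump}: 1 true → odd ✓
{cold, hot, rain}: 2 true → even ✓
{cold, hot}: 1 true → odd ✓
{open, pump, rain}: 2 true → even ✓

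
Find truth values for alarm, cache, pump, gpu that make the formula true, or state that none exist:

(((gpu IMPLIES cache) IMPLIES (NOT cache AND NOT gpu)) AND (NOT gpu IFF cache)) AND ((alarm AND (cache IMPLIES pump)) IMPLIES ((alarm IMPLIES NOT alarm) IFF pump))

alarm = True, cache = False, pump = False, gpu = True

  ((gpu IMPLIES cache) IMPLIES (NOT cache AND NOT gpu)) AND (NOT gpu IFF cache) = True
    (gpu IMPLIES cache) IMPLIES (NOT cache AND NOT gpu) = True
      gpu IMPLIES cache = False
      NOT cache AND NOT gpu = False
        NOT cache = True
        NOT gpu = False
    NOT gpu IFF cache = True
      NOT gpu = False
  (alarm AND (cache IMPLIES pump)) IMPLIES ((alarm IMPLIES NOT alarm) IFF pump) = True
    alarm AND (cache IMPLIES pump) = True
      cache IMPLIES pump = True
    (alarm IMPLIES NOT alarm) IFF pump = True
      alarm IMPLIES NOT alarm = False
        NOT alarm = False
Both conjuncts True, so the formula holds.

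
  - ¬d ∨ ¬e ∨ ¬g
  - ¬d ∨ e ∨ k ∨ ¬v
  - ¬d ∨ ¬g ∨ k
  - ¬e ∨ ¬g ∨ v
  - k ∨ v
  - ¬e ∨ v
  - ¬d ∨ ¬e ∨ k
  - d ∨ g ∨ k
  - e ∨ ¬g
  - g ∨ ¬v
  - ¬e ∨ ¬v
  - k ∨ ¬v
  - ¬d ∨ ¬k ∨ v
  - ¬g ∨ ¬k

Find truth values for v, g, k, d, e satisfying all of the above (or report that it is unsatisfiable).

Try v = True:
  (g ∨ ¬v) forces g = True.
  (e ∨ ¬g) forces e = True.
  clause (¬e ∨ ¬v) is falsified — backtrack.
So v = False.
  then (k ∨ v) forces k = True.
  then (¬e ∨ v) forces e = False.
  then (e ∨ ¬g) forces g = False.
  then (¬d ∨ ¬k ∨ v) forces d = False.
All clauses satisfied.

v = False, g = False, k = True, d = False, e = False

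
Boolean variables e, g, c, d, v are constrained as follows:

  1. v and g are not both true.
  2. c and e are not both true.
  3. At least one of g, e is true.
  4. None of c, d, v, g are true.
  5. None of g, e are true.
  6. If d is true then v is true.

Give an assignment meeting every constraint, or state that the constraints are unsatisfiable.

Case e = True:
  Constraint (5) is violated (e=T) — contradiction.
Case e = False:
  (3) with e=F forces g = True.
  Constraint (4) is violated (g=T) — contradiction.
Both cases fail — unsatisfiable.

Unsatisfiable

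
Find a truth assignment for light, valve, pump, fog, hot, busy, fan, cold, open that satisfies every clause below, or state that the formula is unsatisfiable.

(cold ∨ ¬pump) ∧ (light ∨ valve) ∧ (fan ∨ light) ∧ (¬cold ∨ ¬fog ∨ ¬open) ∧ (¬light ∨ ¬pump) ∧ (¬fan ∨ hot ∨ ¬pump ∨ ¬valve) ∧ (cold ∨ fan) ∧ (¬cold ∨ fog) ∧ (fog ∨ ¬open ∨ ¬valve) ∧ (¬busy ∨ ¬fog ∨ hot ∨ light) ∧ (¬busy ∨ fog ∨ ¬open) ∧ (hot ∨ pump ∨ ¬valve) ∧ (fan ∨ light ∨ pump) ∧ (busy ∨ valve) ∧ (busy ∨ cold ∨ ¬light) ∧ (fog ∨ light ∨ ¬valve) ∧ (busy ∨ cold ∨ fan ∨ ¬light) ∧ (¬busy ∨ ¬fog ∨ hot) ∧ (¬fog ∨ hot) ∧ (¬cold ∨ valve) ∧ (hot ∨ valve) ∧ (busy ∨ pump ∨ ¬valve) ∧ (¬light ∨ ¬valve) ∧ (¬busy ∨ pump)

light = False, valve = True, pump = True, fog = True, hot = True, busy = False, fan = True, cold = True, open = False

Try light = True:
  (¬light ∨ ¬pump) forces pump = False.
  (¬light ∨ ¬valve) forces valve = False.
  (busy ∨ valve) forces busy = True.
  clause (¬busy ∨ pump) is falsified — backtrack.
So light = False.
  then (light ∨ valve) forces valve = True.
  then (fan ∨ light) forces fan = True.
  then (fog ∨ light ∨ ¬valve) forces fog = True.
  then (¬fog ∨ hot) forces hot = True.
Try pump = False:
  (busy ∨ pump ∨ ¬valve) forces busy = True.
  clause (¬busy ∨ pump) is falsified — backtrack.
So pump = True.
  then (cold ∨ ¬pump) forces cold = True.
  then (¬cold ∨ ¬fog ∨ ¬open) forces open = False.
Set busy = False.
All clauses satisfied.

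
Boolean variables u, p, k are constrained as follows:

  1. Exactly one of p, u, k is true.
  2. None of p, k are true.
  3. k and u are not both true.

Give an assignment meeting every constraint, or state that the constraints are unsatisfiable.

u = True, p = False, k = False

  (1) {p, u, k}: 1 true — exactly one ✓
  (2) {p, k}: 0 true — none ✓
  (3) k=F, u=T — not both ✓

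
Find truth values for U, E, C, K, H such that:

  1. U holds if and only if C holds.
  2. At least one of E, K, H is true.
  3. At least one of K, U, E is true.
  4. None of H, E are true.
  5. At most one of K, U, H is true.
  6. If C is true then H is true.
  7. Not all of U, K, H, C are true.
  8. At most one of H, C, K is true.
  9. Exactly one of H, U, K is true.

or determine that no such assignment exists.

U = False; E = False; C = False; K = True; H = False

  (1) U=F, C=F — same ✓
  (2) {E, K, H}: 1 true — at least one ✓
  (3) {K, U, E}: 1 true — at least one ✓
  (4) {H, E}: 0 true — none ✓
  (5) {K, U, H}: 1 true — at most one ✓
  (6) C=F ⇒ H: vacuous ✓
  (7) {U, K, H, C}: 1/4 true — not all ✓
  (8) {H, C, K}: 1 true — at most one ✓
  (9) {H, U, K}: 1 true — exactly one ✓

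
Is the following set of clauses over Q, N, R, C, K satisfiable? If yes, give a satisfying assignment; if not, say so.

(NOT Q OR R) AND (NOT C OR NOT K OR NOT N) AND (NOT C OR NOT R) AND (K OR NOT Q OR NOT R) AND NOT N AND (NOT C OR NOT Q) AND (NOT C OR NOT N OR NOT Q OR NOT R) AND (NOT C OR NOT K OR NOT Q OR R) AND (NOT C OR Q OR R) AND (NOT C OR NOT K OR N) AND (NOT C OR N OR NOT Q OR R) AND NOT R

Q=F; N=F; R=F; C=F; K=T

Unit clause (NOT N) forces N = False.
Unit clause (NOT R) forces R = False.
In (NOT Q OR R) only NOT Q is left, so Q = False.
In (NOT C OR Q OR R) only NOT C is left, so C = False.
Set K = True.
All clauses satisfied.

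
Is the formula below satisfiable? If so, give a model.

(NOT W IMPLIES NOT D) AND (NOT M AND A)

A = True; M = False; W = False; D = False

  NOT W IMPLIES NOT D = True
    NOT W = True
    NOT D = True
  NOT M AND A = True
    NOT M = True
Both conjuncts True, so the formula holds.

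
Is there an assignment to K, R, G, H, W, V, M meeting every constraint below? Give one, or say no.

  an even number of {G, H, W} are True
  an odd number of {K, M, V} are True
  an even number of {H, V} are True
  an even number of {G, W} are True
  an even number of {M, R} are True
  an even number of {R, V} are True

K = True; R = False; G = False; H = False; W = False; V = False; M = False

{G, H, W}: 0 true → even ✓
{K, M, V}: 1 true → odd ✓
{H, V}: 0 true → even ✓
{G, W}: 0 true → even ✓
{M, R}: 0 true → even ✓
{R, V}: 0 true → even ✓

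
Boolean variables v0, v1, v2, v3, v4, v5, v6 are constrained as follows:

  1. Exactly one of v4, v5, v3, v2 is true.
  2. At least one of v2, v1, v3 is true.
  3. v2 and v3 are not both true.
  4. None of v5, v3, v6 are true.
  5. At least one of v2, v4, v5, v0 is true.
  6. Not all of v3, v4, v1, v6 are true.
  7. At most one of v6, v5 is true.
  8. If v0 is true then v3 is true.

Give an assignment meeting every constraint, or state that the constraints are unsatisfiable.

v0: False, v1: False, v2: True, v3: False, v4: False, v5: False, v6: False

  (1) {v4, v5, v3, v2}: 1 true — exactly one ✓
  (2) {v2, v1, v3}: 1 true — at least one ✓
  (3) v2=T, v3=F — not both ✓
  (4) {v5, v3, v6}: 0 true — none ✓
  (5) {v2, v4, v5, v0}: 1 true — at least one ✓
  (6) {v3, v4, v1, v6}: 0/4 true — not all ✓
  (7) {v6, v5}: 0 true — at most one ✓
  (8) v0=F ⇒ v3: vacuous ✓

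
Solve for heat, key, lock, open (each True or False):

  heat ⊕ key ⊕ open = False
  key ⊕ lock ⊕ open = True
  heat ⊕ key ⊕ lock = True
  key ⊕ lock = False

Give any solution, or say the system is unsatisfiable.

heat = True, key = False, lock = False, open = True

heat ⊕ key ⊕ open = T ⊕ F ⊕ T = False ✓
key ⊕ lock ⊕ open = F ⊕ F ⊕ T = True ✓
heat ⊕ key ⊕ lock = T ⊕ F ⊕ F = True ✓
key ⊕ lock = F ⊕ F = False ✓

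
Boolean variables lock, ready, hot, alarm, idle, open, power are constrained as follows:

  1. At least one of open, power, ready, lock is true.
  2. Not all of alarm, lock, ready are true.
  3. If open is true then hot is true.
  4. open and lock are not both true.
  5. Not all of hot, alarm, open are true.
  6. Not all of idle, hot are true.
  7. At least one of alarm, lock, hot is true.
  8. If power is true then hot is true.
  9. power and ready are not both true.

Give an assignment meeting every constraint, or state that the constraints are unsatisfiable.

lock = True; ready = True; hot = True; alarm = False; idle = False; open = False; power = False

  (1) {open, power, ready, lock}: 2 true — at least one ✓
  (2) {alarm, lock, ready}: 2/3 true — not all ✓
  (3) open=F ⇒ hot: vacuous ✓
  (4) open=F, lock=T — not both ✓
  (5) {hot, alarm, open}: 1/3 true — not all ✓
  (6) {idle, hot}: 1/2 true — not all ✓
  (7) {alarm, lock, hot}: 2 true — at least one ✓
  (8) power=F ⇒ hot: vacuous ✓
  (9) power=F, ready=T — not both ✓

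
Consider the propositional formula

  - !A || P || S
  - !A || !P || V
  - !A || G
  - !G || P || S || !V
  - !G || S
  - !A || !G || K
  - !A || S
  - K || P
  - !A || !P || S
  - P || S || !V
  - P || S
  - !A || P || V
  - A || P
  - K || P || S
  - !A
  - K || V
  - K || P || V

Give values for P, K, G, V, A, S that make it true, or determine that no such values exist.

Unit clause (!A) forces A = False.
In (A || P) only P is left, so P = True.
Set K = True.
Set G = True.
  then (!G || S) forces S = True.
Set V = False.
All clauses satisfied.

P = True, K = True, G = True, V = False, A = False, S = True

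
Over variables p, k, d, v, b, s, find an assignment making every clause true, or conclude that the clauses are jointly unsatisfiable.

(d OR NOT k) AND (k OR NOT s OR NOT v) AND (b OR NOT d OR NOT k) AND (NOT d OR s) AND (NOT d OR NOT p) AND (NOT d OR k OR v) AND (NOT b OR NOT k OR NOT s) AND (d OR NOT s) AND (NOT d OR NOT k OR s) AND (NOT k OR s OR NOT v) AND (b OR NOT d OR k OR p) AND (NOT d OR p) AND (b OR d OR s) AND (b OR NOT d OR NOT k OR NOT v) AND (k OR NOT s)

Set p = True.
  then (NOT d OR NOT p) forces d = False.
  then (d OR NOT s) forces s = False.
  then (b OR d OR s) forces b = True.
  then (d OR NOT k) forces k = False.
Set v = False.
All clauses satisfied.

p = True, k = False, d = False, v = False, b = True, s = False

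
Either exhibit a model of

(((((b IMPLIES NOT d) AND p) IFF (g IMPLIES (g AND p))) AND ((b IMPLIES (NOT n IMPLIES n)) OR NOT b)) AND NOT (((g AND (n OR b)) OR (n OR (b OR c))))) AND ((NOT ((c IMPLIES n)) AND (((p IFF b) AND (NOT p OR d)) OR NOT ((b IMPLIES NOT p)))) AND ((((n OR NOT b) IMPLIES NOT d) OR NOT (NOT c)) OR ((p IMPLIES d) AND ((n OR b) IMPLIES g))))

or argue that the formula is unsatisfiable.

Case c = True: the conjunct NOT (((g AND (n OR b)) OR (n OR (b OR c)))) becomes NOT (((g AND (n OR b)) OR True)) = False.
Case c = False: the conjunct NOT ((c IMPLIES n)) becomes NOT ((False IMPLIES n)) = False.
Both cases fail — unsatisfiable.

Unsatisfiable — no assignment works.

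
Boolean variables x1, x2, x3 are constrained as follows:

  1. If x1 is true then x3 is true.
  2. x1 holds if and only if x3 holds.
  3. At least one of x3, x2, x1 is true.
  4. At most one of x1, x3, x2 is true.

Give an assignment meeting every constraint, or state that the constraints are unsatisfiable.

x1=F; x2=T; x3=F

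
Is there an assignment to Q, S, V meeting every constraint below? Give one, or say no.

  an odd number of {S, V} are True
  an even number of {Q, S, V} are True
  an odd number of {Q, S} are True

Q = True, S = False, V = True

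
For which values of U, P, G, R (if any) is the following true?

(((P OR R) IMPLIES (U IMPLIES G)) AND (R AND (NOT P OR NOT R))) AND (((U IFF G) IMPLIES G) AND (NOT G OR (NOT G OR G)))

U = False, P = False, G = True, R = True

  ((P OR R) IMPLIES (U IMPLIES G)) AND (R AND (NOT P OR NOT R)) = True
    (P OR R) IMPLIES (U IMPLIES G) = True
      P OR R = True
      U IMPLIES G = True
    R AND (NOT P OR NOT R) = True
      NOT P OR NOT R = True
        NOT P = True
        NOT R = False
  ((U IFF G) IMPLIES G) AND (NOT G OR (NOT G OR G)) = True
    (U IFF G) IMPLIES G = True
      U IFF G = False
    NOT G OR (NOT G OR G) = True
      NOT G = False
      NOT G OR G = True
        NOT G = False
Both conjuncts True, so the formula holds.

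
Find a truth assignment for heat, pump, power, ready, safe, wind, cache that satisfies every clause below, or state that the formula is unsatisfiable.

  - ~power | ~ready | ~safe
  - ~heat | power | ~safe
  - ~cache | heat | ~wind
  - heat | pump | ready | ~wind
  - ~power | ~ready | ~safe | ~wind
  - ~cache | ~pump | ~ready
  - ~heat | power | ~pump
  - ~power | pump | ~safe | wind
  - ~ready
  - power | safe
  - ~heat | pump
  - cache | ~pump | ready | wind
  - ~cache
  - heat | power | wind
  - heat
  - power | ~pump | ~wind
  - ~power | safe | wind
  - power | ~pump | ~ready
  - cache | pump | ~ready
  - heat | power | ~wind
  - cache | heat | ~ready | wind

heat = True, pump = True, power = True, ready = False, safe = False, wind = True, cache = False

Unit clause (~ready) forces ready = False.
Unit clause (~cache) forces cache = False.
Unit clause (heat) forces heat = True.
In (~heat | pump) only pump is left, so pump = True.
In (cache | ~pump | ready | wind) only wind is left, so wind = True.
In (power | ~pump | ~wind) only power is left, so power = True.
Set safe = False.
All clauses satisfied.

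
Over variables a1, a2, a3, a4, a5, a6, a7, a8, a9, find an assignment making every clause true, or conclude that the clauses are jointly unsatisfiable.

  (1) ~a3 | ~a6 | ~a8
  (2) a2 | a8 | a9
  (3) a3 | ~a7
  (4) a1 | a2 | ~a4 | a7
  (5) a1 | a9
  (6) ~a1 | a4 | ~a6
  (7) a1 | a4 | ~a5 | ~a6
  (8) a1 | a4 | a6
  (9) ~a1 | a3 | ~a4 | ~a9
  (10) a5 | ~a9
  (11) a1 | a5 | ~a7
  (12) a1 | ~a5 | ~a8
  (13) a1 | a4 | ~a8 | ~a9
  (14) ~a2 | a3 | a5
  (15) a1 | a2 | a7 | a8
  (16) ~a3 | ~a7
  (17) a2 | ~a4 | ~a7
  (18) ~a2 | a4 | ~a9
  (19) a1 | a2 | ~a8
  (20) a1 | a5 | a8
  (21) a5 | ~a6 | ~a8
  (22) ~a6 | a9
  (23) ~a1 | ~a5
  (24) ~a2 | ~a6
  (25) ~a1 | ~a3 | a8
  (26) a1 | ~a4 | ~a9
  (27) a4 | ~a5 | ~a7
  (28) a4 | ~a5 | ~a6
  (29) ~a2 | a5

Set a1 = True.
  then (~a1 | ~a5) forces a5 = False.
  then (~a2 | a5) forces a2 = False.
  then (a5 | ~a9) forces a9 = False.
  then (~a6 | a9) forces a6 = False.
  then (a2 | a8 | a9) forces a8 = True.
Set a3 = True.
  then (~a3 | ~a7) forces a7 = False.
Set a4 = False.
All clauses satisfied.

a1: True, a2: False, a3: True, a4: False, a5: False, a6: False, a7: False, a8: True, a9: False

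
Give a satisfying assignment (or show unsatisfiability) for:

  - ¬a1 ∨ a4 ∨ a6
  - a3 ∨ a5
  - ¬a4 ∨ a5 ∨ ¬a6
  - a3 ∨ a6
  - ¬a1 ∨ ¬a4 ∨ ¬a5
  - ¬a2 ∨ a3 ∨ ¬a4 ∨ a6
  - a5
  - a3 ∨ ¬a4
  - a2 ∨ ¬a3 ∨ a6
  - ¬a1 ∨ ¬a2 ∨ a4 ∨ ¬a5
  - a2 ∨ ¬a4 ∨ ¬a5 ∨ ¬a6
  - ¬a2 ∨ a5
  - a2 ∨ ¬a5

Unit clause (a5) forces a5 = True.
In (a2 ∨ ¬a5) only a2 is left, so a2 = True.
Set a1 = False.
Set a3 = True.
Set a4 = False.
Set a6 = False.
All clauses satisfied.

a1: False, a2: True, a3: True, a4: False, a5: True, a6: False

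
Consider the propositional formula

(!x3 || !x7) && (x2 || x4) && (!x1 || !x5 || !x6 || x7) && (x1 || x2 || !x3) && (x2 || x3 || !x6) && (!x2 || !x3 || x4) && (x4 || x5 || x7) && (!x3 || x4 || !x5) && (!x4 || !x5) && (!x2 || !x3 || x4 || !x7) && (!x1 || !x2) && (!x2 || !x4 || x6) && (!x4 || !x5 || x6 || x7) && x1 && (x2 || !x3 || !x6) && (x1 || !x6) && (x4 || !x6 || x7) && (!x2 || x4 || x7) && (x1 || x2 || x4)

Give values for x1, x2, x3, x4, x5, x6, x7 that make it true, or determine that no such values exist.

x1=T; x2=F; x3=T; x4=T; x5=F; x6=F; x7=F

Unit clause (x1) forces x1 = True.
In (!x1 || !x2) only !x2 is left, so x2 = False.
In (x2 || x4) only x4 is left, so x4 = True.
In (!x4 || !x5) only !x5 is left, so x5 = False.
Set x3 = True.
  then (!x3 || !x7) forces x7 = False.
  then (x2 || !x3 || !x6) forces x6 = False.
All clauses satisfied.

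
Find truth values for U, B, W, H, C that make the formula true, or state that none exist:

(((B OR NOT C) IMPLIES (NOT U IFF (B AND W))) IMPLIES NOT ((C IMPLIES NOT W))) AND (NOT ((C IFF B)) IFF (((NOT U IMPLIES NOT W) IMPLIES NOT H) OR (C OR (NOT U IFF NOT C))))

U = True, B = True, W = True, H = False, C = False

  ((B OR NOT C) IMPLIES (NOT U IFF (B AND W))) IMPLIES NOT ((C IMPLIES NOT W)) = True
    (B OR NOT C) IMPLIES (NOT U IFF (B AND W)) = False
      B OR NOT C = True
        NOT C = True
      NOT U IFF (B AND W) = False
        NOT U = False
        B AND W = True
    NOT ((C IMPLIES NOT W)) = False
      C IMPLIES NOT W = True
        NOT W = False
  NOT ((C IFF B)) IFF (((NOT U IMPLIES NOT W) IMPLIES NOT H) OR (C OR (NOT U IFF NOT C))) = True
    NOT ((C IFF B)) = True
      C IFF B = False
    ((NOT U IMPLIES NOT W) IMPLIES NOT H) OR (C OR (NOT U IFF NOT C)) = True
      (NOT U IMPLIES NOT W) IMPLIES NOT H = True
        NOT U IMPLIES NOT W = True
          NOT U = False
          NOT W = False
        NOT H = True
      C OR (NOT U IFF NOT C) = False
        NOT U IFF NOT C = False
          NOT U = False
          NOT C = True
Both conjuncts True, so the formula holds.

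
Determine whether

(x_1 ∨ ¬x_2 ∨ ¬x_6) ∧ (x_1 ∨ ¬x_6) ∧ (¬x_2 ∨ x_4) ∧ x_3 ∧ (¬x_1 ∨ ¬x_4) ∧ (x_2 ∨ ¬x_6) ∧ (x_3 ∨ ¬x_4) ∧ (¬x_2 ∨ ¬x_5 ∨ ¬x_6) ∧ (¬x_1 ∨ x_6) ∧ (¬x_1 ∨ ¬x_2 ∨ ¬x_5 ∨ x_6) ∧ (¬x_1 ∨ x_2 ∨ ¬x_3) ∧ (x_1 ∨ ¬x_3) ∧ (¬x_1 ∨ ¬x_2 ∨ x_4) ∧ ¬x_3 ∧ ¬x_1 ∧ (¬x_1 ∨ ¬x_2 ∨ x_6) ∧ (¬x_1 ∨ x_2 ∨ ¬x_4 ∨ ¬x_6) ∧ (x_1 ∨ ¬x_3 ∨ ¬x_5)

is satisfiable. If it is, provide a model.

Unsatisfiable

Case x_3 = True:
  Clause (¬x_3) is falsified — contradiction.
Case x_3 = False:
  Clause (x_3) is falsified — contradiction.
Both cases fail, so the formula is unsatisfiable.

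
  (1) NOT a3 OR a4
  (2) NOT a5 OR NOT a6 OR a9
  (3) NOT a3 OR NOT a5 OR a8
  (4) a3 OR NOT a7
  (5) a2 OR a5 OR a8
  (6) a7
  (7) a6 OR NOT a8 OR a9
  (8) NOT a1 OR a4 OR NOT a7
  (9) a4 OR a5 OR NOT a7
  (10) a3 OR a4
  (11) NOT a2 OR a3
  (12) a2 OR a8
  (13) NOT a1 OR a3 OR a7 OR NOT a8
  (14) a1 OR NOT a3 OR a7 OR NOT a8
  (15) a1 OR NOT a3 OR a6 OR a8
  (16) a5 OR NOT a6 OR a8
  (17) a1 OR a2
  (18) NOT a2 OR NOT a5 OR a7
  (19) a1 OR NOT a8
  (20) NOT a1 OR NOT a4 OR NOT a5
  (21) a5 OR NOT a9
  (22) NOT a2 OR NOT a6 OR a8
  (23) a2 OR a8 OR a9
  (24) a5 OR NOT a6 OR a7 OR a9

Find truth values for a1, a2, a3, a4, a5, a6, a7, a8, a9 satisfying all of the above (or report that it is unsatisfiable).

Unit clause (a7) forces a7 = True.
In (a3 OR NOT a7) only a3 is left, so a3 = True.
In (NOT a3 OR a4) only a4 is left, so a4 = True.
Try a1 = False:
  (a1 OR a2) forces a2 = True.
  (a1 OR NOT a8) forces a8 = False.
  (NOT a3 OR NOT a5 OR a8) forces a5 = False.
  (a1 OR NOT a3 OR a6 OR a8) forces a6 = True.
  clause (a5 OR NOT a6 OR a8) is falsified — backtrack.
So a1 = True.
  then (NOT a1 OR NOT a4 OR NOT a5) forces a5 = False.
  then (a5 OR NOT a9) forces a9 = False.
Set a2 = True.
Set a6 = True.
  then (a5 OR NOT a6 OR a8) forces a8 = True.
All clauses satisfied.

a1: True; a2: True; a3: True; a4: True; a5: False; a6: True; a7: True; a8: True; a9: False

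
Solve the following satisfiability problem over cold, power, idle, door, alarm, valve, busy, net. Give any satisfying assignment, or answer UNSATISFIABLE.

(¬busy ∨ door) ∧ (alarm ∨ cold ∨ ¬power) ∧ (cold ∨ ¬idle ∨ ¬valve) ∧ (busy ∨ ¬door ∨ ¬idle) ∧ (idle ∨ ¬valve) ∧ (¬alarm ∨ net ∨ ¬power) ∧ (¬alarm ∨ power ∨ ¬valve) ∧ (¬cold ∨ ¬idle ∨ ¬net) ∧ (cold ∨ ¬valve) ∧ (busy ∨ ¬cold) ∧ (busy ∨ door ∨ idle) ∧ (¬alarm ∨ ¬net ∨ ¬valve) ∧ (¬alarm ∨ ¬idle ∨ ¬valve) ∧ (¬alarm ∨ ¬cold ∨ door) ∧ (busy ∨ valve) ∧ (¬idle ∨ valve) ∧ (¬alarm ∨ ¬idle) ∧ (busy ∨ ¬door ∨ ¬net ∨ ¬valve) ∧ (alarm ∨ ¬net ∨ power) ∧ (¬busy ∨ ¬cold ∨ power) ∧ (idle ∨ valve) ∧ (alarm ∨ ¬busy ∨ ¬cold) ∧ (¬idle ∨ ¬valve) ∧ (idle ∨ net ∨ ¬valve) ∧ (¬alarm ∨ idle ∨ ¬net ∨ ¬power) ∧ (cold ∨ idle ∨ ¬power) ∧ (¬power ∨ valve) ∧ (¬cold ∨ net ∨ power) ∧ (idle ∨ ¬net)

Case idle = True:
  (¬idle ∨ valve) forces valve = True.
  Clause (¬idle ∨ ¬valve) is falsified — contradiction.
Case idle = False:
  (idle ∨ ¬valve) forces valve = False.
  Clause (idle ∨ valve) is falsified — contradiction.
Both cases fail, so the formula is unsatisfiable.

Unsatisfiable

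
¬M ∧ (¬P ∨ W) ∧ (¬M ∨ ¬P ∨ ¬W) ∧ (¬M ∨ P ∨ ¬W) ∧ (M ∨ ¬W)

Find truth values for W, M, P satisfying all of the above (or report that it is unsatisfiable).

Unit clause (¬M) forces M = False.
In (M ∨ ¬W) only ¬W is left, so W = False.
In (¬P ∨ W) only ¬P is left, so P = False.
Check each clause:
  (¬M): ¬M holds.
  (¬P ∨ W): ¬P holds.
  (¬M ∨ ¬P ∨ ¬W): ¬M holds.
  (¬M ∨ P ∨ ¬W): ¬M holds.
  (M ∨ ¬W): ¬W holds.
All clauses satisfied.

W = False, M = False, P = False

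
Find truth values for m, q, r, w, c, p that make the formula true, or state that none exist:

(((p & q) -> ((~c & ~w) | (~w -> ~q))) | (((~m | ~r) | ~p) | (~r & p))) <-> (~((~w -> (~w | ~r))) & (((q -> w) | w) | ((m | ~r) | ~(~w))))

m = True; q = True; r = True; w = False; c = True; p = True

  (((p & q) -> ((~c & ~w) | (~w -> ~q))) | (((~m | ~r) | ~p) | (~r & p))) <-> (~((~w -> (~w | ~r))) & (((q -> w) | w) | ((m | ~r) | ~(~w)))) = True
    ((p & q) -> ((~c & ~w) | (~w -> ~q))) | (((~m | ~r) | ~p) | (~r & p)) = False
      (p & q) -> ((~c & ~w) | (~w -> ~q)) = False
        p & q = True
        (~c & ~w) | (~w -> ~q) = False
          ~c & ~w = False
            ~c = False
            ~w = True
          ~w -> ~q = False
            ~w = True
            ~q = False
      ((~m | ~r) | ~p) | (~r & p) = False
        (~m | ~r) | ~p = False
          ~m | ~r = False
            ~m = False
            ~r = False
          ~p = False
        ~r & p = False
          ~r = False
    ~((~w -> (~w | ~r))) & (((q -> w) | w) | ((m | ~r) | ~(~w))) = False
      ~((~w -> (~w | ~r))) = False
        ~w -> (~w | ~r) = True
          ~w = True
          ~w | ~r = True
            ~w = True
            ~r = False
      ((q -> w) | w) | ((m | ~r) | ~(~w)) = True
        (q -> w) | w = False
          q -> w = False
        (m | ~r) | ~(~w) = True
          m | ~r = True
            ~r = False
          ~(~w) = False
            ~w = True
The formula evaluates to True.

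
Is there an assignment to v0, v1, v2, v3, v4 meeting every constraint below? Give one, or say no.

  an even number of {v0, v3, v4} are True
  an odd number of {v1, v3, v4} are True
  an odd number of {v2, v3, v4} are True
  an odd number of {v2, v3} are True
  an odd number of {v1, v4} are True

v0: False, v1: True, v2: True, v3: False, v4: False

{v0, v3, v4}: 0 true → even ✓
{v1, v3, v4}: 1 true → odd ✓
{v2, v3, v4}: 1 true → odd ✓
{v2, v3}: 1 true → odd ✓
{v1, v4}: 1 true → odd ✓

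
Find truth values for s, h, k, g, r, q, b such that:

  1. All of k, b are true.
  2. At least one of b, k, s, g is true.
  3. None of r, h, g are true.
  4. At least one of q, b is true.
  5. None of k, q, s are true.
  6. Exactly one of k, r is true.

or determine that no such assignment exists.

Case k = True:
  Constraint (5) is violated (k=T) — contradiction.
Case k = False:
  Constraint (1) is violated (k=F) — contradiction.
Both cases fail — unsatisfiable.

Unsatisfiable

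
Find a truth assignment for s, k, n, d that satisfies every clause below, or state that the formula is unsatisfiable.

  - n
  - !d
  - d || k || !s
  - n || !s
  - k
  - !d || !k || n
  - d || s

Unit clause (n) forces n = True.
Unit clause (!d) forces d = False.
Unit clause (k) forces k = True.
In (d || s) only s is left, so s = True.
Check each clause:
  (n): n holds.
  (!d): !d holds.
  (d || k || !s): k holds.
  (n || !s): n holds.
  (k): k holds.
  (!d || !k || n): !d holds.
  (d || s): s holds.
All clauses satisfied.

s = True; k = True; n = True; d = False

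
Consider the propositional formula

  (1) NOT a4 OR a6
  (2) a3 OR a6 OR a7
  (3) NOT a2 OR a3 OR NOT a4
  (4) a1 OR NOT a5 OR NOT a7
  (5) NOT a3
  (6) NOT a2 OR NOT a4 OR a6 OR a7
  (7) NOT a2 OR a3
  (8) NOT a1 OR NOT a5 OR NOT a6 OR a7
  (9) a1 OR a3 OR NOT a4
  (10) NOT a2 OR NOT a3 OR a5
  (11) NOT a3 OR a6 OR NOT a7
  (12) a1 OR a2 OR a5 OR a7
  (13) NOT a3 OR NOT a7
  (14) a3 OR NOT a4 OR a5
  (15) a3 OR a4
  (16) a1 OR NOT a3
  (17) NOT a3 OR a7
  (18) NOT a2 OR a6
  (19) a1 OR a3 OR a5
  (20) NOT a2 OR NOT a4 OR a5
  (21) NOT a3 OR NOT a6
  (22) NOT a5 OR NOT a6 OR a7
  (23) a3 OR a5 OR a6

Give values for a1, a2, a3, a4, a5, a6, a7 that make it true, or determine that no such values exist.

a1 = True; a2 = False; a3 = False; a4 = True; a5 = True; a6 = True; a7 = True

Unit clause (NOT a3) forces a3 = False.
In (NOT a2 OR a3) only NOT a2 is left, so a2 = False.
In (a3 OR a4) only a4 is left, so a4 = True.
In (NOT a4 OR a6) only a6 is left, so a6 = True.
In (a1 OR a3 OR NOT a4) only a1 is left, so a1 = True.
In (a3 OR NOT a4 OR a5) only a5 is left, so a5 = True.
In (NOT a5 OR NOT a6 OR a7) only a7 is left, so a7 = True.
All clauses satisfied.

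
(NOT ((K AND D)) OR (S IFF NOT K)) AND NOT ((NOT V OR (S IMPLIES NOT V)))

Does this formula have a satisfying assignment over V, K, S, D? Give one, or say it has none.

V=T, K=F, S=T, D=T

  NOT ((K AND D)) OR (S IFF NOT K) = True
    NOT ((K AND D)) = True
      K AND D = False
    S IFF NOT K = True
      NOT K = True
  NOT ((NOT V OR (S IMPLIES NOT V))) = True
    NOT V OR (S IMPLIES NOT V) = False
      NOT V = False
      S IMPLIES NOT V = False
        NOT V = False
Both conjuncts True, so the formula holds.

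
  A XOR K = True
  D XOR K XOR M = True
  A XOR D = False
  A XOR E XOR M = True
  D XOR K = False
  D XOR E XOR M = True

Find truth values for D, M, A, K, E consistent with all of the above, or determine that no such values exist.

Unsatisfiable — no assignment works.

Adding constraints 1, 3, 5 mod 2: every variable appears an even number of times on the left, so the left side is 0.
But the right sides sum to 1 (mod 2). 0 ≠ 1 — the system is inconsistent.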